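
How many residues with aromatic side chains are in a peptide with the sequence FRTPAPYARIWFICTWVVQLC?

The aromatic amino acids are Phe (F, benzyl), Trp (W, indole), and Tyr (Y, phenol).
Matching residues: F1, Y7, W11, F12, W16.

5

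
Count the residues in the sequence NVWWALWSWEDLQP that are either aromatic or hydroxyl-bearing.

5

Aromatic: F, W, Y. Hydroxyl-bearing: S, T, Y.
Aromatic residues here: W3, W4, W7, W9 (4).
Hydroxyl-bearing residues here: S8 (1).
(Y belongs to both groups, but none appear in this sequence.) Total = 4 + 1 = 5.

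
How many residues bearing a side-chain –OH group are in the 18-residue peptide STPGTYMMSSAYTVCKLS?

9

The –OH-bearing residues are Ser, Thr (aliphatic alcohols), and Tyr (phenol).
Matching residues: S1, T2, T5, Y6, S9, S10, Y12, T13, S18.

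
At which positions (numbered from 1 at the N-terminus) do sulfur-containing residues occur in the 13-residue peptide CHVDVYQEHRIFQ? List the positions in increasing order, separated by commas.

1

Only Cys (C) and Met (M) have a sulfur atom in the side chain.
Matching residues: C1.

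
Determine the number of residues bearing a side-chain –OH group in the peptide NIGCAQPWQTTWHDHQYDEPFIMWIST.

S, T, and Y are the three residues with a side-chain hydroxyl.
Matching residues: T10, T11, Y17, S26, T27.

5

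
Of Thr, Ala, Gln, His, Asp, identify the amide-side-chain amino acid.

The amide-side-chain residues are Asn (N) and Gln (Q).
Of the listed options, only Gln belongs to this group.

Gln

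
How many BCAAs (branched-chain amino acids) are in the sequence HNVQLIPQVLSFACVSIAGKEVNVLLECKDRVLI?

Valine (V), leucine (L), and isoleucine (I) are the branched-chain amino acids.
Matching residues: V3, L5, I6, V9, L10, V15, I17, V22, V24, L25, L26, V32, L33, I34.

14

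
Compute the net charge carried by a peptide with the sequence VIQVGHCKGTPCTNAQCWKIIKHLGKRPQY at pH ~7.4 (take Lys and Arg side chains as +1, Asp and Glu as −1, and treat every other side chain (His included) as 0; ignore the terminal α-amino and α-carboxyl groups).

+5

Positive (K, R): K8, K19, K22, K26, R27 → +5.
Negative (D, E): none → −0.
Net charge = (+5) + (−0) = +5.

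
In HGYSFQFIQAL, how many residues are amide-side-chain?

2

The amide-side-chain residues are Asn (N) and Gln (Q).
Matching residues: Q6, Q9.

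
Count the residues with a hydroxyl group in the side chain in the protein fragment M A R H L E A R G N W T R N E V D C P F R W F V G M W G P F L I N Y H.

S, T, and Y are the three residues with a side-chain hydroxyl.
Matching residues: T12, Y34.

2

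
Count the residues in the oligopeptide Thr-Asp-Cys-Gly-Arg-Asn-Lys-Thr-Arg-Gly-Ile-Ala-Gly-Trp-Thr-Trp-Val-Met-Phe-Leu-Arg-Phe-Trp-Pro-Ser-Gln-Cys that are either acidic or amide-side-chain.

Acidic: D, E. Amide-side-chain: N, Q.
Acidic residues here: Asp2 (1).
Amide-side-chain residues here: Asn6, Gln26 (2).
The two groups share no amino acid, so total = 1 + 2 = 3.

3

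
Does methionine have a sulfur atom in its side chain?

Only Cys (C) and Met (M) have a sulfur atom in the side chain.
Methionine is in this group.

Yes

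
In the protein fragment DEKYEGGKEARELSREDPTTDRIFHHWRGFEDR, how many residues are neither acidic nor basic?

Acidic: D, E. Basic: K, R, H. All other residues are neither.
Matching residues: Y4, G6, G7, A10, L13, S14, P18, T19, T20, I23, F24, W27, G29, F30.

14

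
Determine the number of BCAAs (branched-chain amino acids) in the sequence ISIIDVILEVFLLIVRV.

12

Valine (V), leucine (L), and isoleucine (I) are the branched-chain amino acids.
Matching residues: I1, I3, I4, V6, I7, L8, V10, L12, L13, I14, V15, V17.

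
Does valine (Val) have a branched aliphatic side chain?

The BCAAs are Val, Leu, and Ile — aliphatic side chains with a branch point.
Valine is in this group.

Yes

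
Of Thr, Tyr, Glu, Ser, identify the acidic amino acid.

Only D (aspartate) and E (glutamate) carry a side-chain carboxylic acid.
Of the listed options, only Glu belongs to this group.

Glu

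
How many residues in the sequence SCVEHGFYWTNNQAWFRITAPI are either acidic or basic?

Acidic: D, E. Basic: H, K, R.
Acidic residues here: E4 (1).
Basic residues here: H5, R17 (2).
The two groups share no amino acid, so total = 1 + 2 = 3.

3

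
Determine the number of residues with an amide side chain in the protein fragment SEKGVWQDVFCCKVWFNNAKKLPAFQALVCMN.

5

Asparagine (N) and glutamine (Q) have uncharged amide side chains.
Matching residues: Q7, N17, N18, Q26, N32.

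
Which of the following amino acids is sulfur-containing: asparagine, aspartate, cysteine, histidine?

cysteine

Cysteine (C, thiol) and methionine (M, thioether) are the two sulfur-containing amino acids.
Of the listed options, only cysteine belongs to this group.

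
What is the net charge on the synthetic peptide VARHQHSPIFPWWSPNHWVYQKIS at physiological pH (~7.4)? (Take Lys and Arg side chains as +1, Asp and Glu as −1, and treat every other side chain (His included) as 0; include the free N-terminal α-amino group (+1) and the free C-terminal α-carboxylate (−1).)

Positive (K, R): R3, K22 → +2.
Negative (D, E): none → −0.
The N-terminus (+1) and C-terminus (−1) cancel.
Net charge = (+2) + (−0) = +2.

+2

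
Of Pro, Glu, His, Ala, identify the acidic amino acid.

Glu

The acidic residues are Asp (D) and Glu (E), whose side chains end in a carboxylate group.
Of the listed options, only Glu belongs to this group.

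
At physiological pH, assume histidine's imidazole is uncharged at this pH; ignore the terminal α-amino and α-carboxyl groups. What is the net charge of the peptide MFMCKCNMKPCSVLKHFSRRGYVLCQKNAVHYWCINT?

Near pH 7.4, K and R contribute +1 each, D and E contribute −1 each, and every other side chain (His included, as stated) is uncharged.
Positive (K, R): K5, K9, K15, R19, R20, K27 → +6.
Negative (D, E): none → −0.
Net charge = (+6) + (−0) = +6.

+6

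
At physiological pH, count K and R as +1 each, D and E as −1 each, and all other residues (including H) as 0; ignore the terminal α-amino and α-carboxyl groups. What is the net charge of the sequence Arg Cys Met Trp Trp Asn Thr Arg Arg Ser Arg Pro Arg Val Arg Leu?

Positive (K, R): Arg1, Arg8, Arg9, Arg11, Arg13, Arg15 → +6.
Negative (D, E): none → −0.
Net charge = (+6) + (−0) = +6.

+6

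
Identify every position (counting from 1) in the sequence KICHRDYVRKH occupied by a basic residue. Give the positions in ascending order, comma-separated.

1, 4, 5, 9, 10, 11

Matching residues: K1, H4, R5, R9, K10, H11.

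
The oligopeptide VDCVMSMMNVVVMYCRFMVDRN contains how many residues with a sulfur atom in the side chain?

7

The sulfur-bearing residues are cysteine (–SH) and methionine (–S–CH₃).
Matching residues: C3, M5, M7, M8, M13, C15, M18.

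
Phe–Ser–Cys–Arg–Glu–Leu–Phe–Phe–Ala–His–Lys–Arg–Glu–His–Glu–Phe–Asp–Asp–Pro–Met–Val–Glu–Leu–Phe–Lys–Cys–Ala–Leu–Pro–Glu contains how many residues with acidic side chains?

The acidic residues are Asp (D) and Glu (E), whose side chains end in a carboxylate group.
Matching residues: Glu5, Glu13, Glu15, Asp17, Asp18, Glu22, Glu30.

7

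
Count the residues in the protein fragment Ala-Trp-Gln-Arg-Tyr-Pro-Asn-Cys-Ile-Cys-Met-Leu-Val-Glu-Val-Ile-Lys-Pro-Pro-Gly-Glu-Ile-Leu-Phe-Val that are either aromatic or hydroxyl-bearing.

3

Aromatic: F, W, Y. Hydroxyl-bearing: S, T, Y.
Aromatic residues here: Trp2, Tyr5, Phe24 (3).
Hydroxyl-bearing residues here: Tyr5 (1).
Y is in both groups, so the 1 Y residue must not be double-counted.
Total = 3 + 1 − 1 = 3.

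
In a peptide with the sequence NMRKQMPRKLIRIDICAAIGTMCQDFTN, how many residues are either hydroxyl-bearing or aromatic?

Hydroxyl-bearing: S, T, Y. Aromatic: F, W, Y.
Hydroxyl-bearing residues here: T21, T27 (2).
Aromatic residues here: F26 (1).
(Y belongs to both groups, but none appear in this sequence.) Total = 2 + 1 = 3.

3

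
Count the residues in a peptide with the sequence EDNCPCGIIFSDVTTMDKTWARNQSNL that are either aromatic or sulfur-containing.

5

Aromatic: F, W, Y. Sulfur-containing: C, M.
Aromatic residues here: F10, W20 (2).
Sulfur-containing residues here: C4, C6, M16 (3).
The two groups share no amino acid, so total = 2 + 3 = 5.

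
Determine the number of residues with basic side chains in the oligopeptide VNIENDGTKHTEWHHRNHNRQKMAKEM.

9

The basic amino acids are Lys (K), Arg (R), and His (H).
Matching residues: K9, H10, H14, H15, R16, H18, R20, K22, K25.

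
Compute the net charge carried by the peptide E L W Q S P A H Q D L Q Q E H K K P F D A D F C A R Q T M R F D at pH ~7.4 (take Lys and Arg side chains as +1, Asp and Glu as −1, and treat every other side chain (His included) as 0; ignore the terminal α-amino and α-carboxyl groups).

Positive (K, R): K16, K17, R26, R30 → +4.
Negative (D, E): E1, D10, E14, D20, D22, D32 → −6.
Net charge = (+4) + (−6) = −2.

-2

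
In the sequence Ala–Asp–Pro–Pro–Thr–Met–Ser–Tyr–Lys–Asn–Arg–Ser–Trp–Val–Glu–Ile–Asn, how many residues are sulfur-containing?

Cysteine (C, thiol) and methionine (M, thioether) are the two sulfur-containing amino acids.
Matching residues: Met6.

1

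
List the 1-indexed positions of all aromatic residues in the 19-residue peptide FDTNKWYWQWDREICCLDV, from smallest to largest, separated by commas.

1, 6, 7, 8, 10

Phenylalanine (F), tryptophan (W), and tyrosine (Y) have aromatic ring side chains.
Matching residues: F1, W6, Y7, W8, W10.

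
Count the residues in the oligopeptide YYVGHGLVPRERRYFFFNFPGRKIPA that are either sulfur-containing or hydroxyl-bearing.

Sulfur-containing: C, M. Hydroxyl-bearing: S, T, Y.
Sulfur-containing residues here: none (0).
Hydroxyl-bearing residues here: Y1, Y2, Y14 (3).
The two groups share no amino acid, so total = 0 + 3 = 3.

3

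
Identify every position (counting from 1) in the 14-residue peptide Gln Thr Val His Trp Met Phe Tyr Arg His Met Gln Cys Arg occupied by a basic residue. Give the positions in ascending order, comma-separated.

Lysine (K), arginine (R), and histidine (H) have basic, nitrogen-containing side chains.
Matching residues: His4, Arg9, His10, Arg14.

4, 9, 10, 14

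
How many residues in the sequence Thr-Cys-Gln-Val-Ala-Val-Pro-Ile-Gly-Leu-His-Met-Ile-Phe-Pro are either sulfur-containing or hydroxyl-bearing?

Sulfur-containing: C, M. Hydroxyl-bearing: S, T, Y.
Sulfur-containing residues here: Cys2, Met12 (2).
Hydroxyl-bearing residues here: Thr1 (1).
The two groups share no amino acid, so total = 2 + 1 = 3.

3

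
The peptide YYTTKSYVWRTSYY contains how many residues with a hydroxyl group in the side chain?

10

Serine (S), threonine (T), and tyrosine (Y) each carry a hydroxyl group on the side chain.
Matching residues: Y1, Y2, T3, T4, S6, Y7, T11, S12, Y13, Y14.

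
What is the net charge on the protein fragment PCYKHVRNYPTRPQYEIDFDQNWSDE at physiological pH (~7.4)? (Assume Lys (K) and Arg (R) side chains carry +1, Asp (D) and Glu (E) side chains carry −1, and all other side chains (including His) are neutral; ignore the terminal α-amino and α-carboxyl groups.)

Positive (K, R): K4, R7, R12 → +3.
Negative (D, E): E16, D18, D20, D25, E26 → −5.
Net charge = (+3) + (−5) = −2.

-2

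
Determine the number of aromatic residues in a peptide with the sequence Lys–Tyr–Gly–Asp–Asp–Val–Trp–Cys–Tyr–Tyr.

F, W, and Y each carry an aromatic ring on the side chain.
Matching residues: Tyr2, Trp7, Tyr9, Tyr10.

4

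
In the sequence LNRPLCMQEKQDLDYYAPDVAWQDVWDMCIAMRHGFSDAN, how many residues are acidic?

7

The acidic residues are Asp (D) and Glu (E), whose side chains end in a carboxylate group.
Matching residues: E9, D12, D14, D19, D24, D27, D38.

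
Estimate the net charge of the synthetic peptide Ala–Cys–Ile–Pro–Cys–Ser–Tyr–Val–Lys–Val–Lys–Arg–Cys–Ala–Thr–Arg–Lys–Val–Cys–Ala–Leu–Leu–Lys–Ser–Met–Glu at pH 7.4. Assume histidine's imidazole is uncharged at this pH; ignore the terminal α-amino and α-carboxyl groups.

At pH ~7.4 the Lys and Arg side chains are protonated (+1), the Asp and Glu side chains are deprotonated (−1), and with His taken as neutral all other side chains carry no charge.
Positive (K, R): Lys9, Lys11, Arg12, Arg16, Lys17, Lys23 → +6.
Negative (D, E): Glu26 → −1.
Net charge = (+6) + (−1) = +5.

+5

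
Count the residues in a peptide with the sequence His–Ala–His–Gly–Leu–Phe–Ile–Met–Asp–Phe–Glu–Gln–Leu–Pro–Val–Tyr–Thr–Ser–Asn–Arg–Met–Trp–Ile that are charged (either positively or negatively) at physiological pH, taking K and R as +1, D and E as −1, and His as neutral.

3

Charged side chains at pH ~7.4: K, R (positive); D, E (negative).
Matching residues: Asp9, Glu11, Arg20.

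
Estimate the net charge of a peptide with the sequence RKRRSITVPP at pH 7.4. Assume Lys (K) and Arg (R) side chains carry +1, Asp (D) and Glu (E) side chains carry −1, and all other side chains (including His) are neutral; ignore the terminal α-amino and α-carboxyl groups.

Positive (K, R): R1, K2, R3, R4 → +4.
Negative (D, E): none → −0.
Net charge = (+4) + (−0) = +4.

+4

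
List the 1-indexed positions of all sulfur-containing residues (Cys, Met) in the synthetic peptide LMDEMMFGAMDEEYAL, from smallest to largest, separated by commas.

Matching residues: M2, M5, M6, M10.

2, 5, 6, 10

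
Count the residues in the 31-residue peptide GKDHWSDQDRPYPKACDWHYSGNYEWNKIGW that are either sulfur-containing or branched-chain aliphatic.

2

Sulfur-containing: C, M. Branched-chain aliphatic: I, L, V.
Sulfur-containing residues here: C16 (1).
Branched-chain aliphatic residues here: I29 (1).
The two groups share no amino acid, so total = 1 + 1 = 2.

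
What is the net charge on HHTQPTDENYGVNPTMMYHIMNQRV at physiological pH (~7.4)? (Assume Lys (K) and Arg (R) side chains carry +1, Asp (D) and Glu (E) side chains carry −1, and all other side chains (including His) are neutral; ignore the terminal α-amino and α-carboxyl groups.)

Positive (K, R): R24 → +1.
Negative (D, E): D7, E8 → −2.
Net charge = (+1) + (−2) = −1.

-1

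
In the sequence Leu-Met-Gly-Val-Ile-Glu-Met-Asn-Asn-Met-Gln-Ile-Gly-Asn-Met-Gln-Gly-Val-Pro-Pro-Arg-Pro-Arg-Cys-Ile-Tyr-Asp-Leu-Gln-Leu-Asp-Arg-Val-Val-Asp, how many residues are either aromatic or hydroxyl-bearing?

Aromatic: F, W, Y. Hydroxyl-bearing: S, T, Y.
Aromatic residues here: Tyr26 (1).
Hydroxyl-bearing residues here: Tyr26 (1).
Y is in both groups, so the 1 Y residue must not be double-counted.
Total = 1 + 1 − 1 = 1.

1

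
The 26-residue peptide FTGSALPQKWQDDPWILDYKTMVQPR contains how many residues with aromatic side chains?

4

The aromatic amino acids are Phe (F, benzyl), Trp (W, indole), and Tyr (Y, phenol).
Matching residues: F1, W10, W15, Y19.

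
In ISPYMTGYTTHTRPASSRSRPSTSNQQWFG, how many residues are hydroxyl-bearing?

13

S, T, and Y are the three residues with a side-chain hydroxyl.
Matching residues: S2, Y4, T6, Y8, T9, T10, T12, S16, S17, S19, S22, T23, S24.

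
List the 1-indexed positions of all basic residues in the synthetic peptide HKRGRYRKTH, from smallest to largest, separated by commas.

K, R, and H are the three residues with basic side chains (ε-amine, guanidinium, and imidazole respectively).
Matching residues: H1, K2, R3, R5, R7, K8, H10.

1, 2, 3, 5, 7, 8, 10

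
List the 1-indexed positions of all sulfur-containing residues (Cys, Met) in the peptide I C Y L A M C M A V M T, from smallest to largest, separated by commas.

Matching residues: C2, M6, C7, M8, M11.

2, 6, 7, 8, 11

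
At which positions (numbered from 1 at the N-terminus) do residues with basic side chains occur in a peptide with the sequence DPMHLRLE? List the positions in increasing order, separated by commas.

4, 6

K, R, and H are the three residues with basic side chains (ε-amine, guanidinium, and imidazole respectively).
Matching residues: H4, R6.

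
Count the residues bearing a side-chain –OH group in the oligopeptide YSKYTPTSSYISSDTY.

Serine (S), threonine (T), and tyrosine (Y) each carry a hydroxyl group on the side chain.
Matching residues: Y1, S2, Y4, T5, T7, S8, S9, Y10, S12, S13, T15, Y16.

12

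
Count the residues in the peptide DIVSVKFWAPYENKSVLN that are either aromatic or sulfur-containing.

3

Aromatic: F, W, Y. Sulfur-containing: C, M.
Aromatic residues here: F7, W8, Y11 (3).
Sulfur-containing residues here: none (0).
The two groups share no amino acid, so total = 3 + 0 = 3.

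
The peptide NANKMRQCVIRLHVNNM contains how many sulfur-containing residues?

Only Cys (C) and Met (M) have a sulfur atom in the side chain.
Matching residues: M5, C8, M17.

3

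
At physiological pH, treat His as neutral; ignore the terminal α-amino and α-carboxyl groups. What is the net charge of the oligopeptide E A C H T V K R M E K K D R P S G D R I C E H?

At pH ~7.4 the Lys and Arg side chains are protonated (+1), the Asp and Glu side chains are deprotonated (−1), and with His taken as neutral all other side chains carry no charge.
Positive (K, R): K7, R8, K11, K12, R14, R19 → +6.
Negative (D, E): E1, E10, D13, D18, E22 → −5.
Net charge = (+6) + (−5) = +1.

+1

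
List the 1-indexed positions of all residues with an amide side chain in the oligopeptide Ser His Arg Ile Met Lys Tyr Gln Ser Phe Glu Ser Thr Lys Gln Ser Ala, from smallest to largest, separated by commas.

8, 15

The amide-side-chain residues are Asn (N) and Gln (Q).
Matching residues: Gln8, Gln15.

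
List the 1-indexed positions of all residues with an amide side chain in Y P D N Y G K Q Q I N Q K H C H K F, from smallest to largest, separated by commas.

Only N (asparagine) and Q (glutamine) carry a side-chain carboxamide.
Matching residues: N4, Q8, Q9, N11, Q12.

4, 8, 9, 11, 12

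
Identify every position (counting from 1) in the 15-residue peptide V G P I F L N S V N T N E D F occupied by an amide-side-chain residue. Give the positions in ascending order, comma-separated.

7, 10, 12

Matching residues: N7, N10, N12.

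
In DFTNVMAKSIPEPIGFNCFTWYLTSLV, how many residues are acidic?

Only D (aspartate) and E (glutamate) carry a side-chain carboxylic acid.
Matching residues: D1, E12.

2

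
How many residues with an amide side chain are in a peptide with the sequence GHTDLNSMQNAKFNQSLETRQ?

6

Only N (asparagine) and Q (glutamine) carry a side-chain carboxamide.
Matching residues: N6, Q9, N10, N14, Q15, Q21.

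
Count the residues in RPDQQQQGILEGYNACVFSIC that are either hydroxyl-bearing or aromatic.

3

Hydroxyl-bearing: S, T, Y. Aromatic: F, W, Y.
Hydroxyl-bearing residues here: Y13, S19 (2).
Aromatic residues here: Y13, F18 (2).
Y is in both groups, so the 1 Y residue must not be double-counted.
Total = 2 + 2 − 1 = 3.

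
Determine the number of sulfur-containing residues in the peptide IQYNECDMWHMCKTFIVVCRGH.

5

Cysteine (C, thiol) and methionine (M, thioether) are the two sulfur-containing amino acids.
Matching residues: C6, M8, M11, C12, C19.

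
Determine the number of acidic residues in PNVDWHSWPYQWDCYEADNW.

4

Only D (aspartate) and E (glutamate) carry a side-chain carboxylic acid.
Matching residues: D4, D13, E16, D18.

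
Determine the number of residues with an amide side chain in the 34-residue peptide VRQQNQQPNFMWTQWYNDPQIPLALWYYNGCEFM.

The amide-side-chain residues are Asn (N) and Gln (Q).
Matching residues: Q3, Q4, N5, Q6, Q7, N9, Q14, N17, Q20, N29.

10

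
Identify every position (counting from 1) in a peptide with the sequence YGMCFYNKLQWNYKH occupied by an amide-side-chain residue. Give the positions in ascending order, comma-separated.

7, 10, 12

Asparagine (N) and glutamine (Q) have uncharged amide side chains.
Matching residues: N7, Q10, N12.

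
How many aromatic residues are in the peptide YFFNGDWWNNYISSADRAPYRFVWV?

The aromatic amino acids are Phe (F, benzyl), Trp (W, indole), and Tyr (Y, phenol).
Matching residues: Y1, F2, F3, W7, W8, Y11, Y20, F22, W24.

9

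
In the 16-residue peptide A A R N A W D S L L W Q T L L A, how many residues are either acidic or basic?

Acidic: D, E. Basic: H, K, R.
Acidic residues here: D7 (1).
Basic residues here: R3 (1).
The two groups share no amino acid, so total = 1 + 1 = 2.

2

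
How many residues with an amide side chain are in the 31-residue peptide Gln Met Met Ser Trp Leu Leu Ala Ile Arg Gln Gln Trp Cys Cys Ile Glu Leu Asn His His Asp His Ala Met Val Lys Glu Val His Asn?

The amide-side-chain residues are Asn (N) and Gln (Q).
Matching residues: Gln1, Gln11, Gln12, Asn19, Asn31.

5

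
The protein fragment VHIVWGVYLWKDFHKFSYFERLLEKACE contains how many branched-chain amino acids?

7

The BCAAs are Val, Leu, and Ile — aliphatic side chains with a branch point.
Matching residues: V1, I3, V4, V7, L9, L22, L23.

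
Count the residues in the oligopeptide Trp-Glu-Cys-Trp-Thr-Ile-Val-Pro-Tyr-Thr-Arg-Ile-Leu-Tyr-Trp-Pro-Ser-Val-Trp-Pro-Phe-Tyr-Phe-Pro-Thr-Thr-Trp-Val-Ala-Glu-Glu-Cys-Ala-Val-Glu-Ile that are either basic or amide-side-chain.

1

Basic: H, K, R. Amide-side-chain: N, Q.
Basic residues here: Arg11 (1).
Amide-side-chain residues here: none (0).
The two groups share no amino acid, so total = 1 + 0 = 1.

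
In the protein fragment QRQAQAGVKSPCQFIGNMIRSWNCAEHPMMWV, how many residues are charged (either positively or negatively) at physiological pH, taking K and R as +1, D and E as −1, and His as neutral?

4

Charged side chains at pH ~7.4: K, R (positive); D, E (negative).
Matching residues: R2, K9, R20, E26.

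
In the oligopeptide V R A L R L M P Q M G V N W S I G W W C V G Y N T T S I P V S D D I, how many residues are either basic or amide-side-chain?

Basic: H, K, R. Amide-side-chain: N, Q.
Basic residues here: R2, R5 (2).
Amide-side-chain residues here: Q9, N13, N24 (3).
The two groups share no amino acid, so total = 2 + 3 = 5.

5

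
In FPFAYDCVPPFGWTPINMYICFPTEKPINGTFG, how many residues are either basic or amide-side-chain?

3

Basic: H, K, R. Amide-side-chain: N, Q.
Basic residues here: K26 (1).
Amide-side-chain residues here: N17, N29 (2).
The two groups share no amino acid, so total = 1 + 2 = 3.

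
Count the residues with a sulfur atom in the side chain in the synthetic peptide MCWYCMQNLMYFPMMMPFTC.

The sulfur-bearing residues are cysteine (–SH) and methionine (–S–CH₃).
Matching residues: M1, C2, C5, M6, M10, M14, M15, M16, C20.

9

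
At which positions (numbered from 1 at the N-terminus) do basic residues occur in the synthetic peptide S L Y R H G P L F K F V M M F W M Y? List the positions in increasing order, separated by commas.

The basic amino acids are Lys (K), Arg (R), and His (H).
Matching residues: R4, H5, K10.

4, 5, 10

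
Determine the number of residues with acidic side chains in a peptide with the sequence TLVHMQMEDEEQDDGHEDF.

Only D (aspartate) and E (glutamate) carry a side-chain carboxylic acid.
Matching residues: E8, D9, E10, E11, D13, D14, E17, D18.

8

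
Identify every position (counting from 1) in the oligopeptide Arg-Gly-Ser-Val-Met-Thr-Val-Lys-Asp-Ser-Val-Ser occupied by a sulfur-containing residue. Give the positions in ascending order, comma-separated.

Matching residues: Met5.

5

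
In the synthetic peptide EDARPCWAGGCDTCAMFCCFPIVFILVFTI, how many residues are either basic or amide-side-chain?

Basic: H, K, R. Amide-side-chain: N, Q.
Basic residues here: R4 (1).
Amide-side-chain residues here: none (0).
The two groups share no amino acid, so total = 1 + 0 = 1.

1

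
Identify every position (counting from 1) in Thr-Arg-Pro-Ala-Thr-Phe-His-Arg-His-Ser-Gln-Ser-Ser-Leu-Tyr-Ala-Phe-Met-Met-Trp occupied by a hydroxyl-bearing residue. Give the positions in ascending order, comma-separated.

The –OH-bearing residues are Ser, Thr (aliphatic alcohols), and Tyr (phenol).
Matching residues: Thr1, Thr5, Ser10, Ser12, Ser13, Tyr15.

1, 5, 10, 12, 13, 15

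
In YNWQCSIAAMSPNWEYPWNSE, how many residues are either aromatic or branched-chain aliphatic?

6

Aromatic: F, W, Y. Branched-chain aliphatic: I, L, V.
Aromatic residues here: Y1, W3, W14, Y16, W18 (5).
Branched-chain aliphatic residues here: I7 (1).
The two groups share no amino acid, so total = 5 + 1 = 6.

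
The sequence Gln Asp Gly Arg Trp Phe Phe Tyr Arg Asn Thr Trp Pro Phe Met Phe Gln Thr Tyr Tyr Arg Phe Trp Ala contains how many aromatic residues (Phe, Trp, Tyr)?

Matching residues: Trp5, Phe6, Phe7, Tyr8, Trp12, Phe14, Phe16, Tyr19, Tyr20, Phe22, Trp23.

11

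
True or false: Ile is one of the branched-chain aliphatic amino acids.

Valine (V), leucine (L), and isoleucine (I) are the branched-chain amino acids.
Isoleucine is in this group.

True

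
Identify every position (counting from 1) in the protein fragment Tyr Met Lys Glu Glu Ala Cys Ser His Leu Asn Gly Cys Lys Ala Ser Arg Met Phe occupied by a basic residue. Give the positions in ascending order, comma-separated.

K, R, and H are the three residues with basic side chains (ε-amine, guanidinium, and imidazole respectively).
Matching residues: Lys3, His9, Lys14, Arg17.

3, 9, 14, 17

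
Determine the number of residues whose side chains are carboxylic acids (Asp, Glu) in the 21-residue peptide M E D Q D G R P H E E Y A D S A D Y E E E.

10

Matching residues: E2, D3, D5, E10, E11, D14, D17, E19, E20, E21.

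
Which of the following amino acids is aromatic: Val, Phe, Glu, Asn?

Phenylalanine (F), tryptophan (W), and tyrosine (Y) have aromatic ring side chains.
Of the listed options, only Phe belongs to this group.

Phe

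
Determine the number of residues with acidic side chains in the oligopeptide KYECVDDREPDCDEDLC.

Only D (aspartate) and E (glutamate) carry a side-chain carboxylic acid.
Matching residues: E3, D6, D7, E9, D11, D13, E14, D15.

8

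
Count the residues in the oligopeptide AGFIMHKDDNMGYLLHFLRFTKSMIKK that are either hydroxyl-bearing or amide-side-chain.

Hydroxyl-bearing: S, T, Y. Amide-side-chain: N, Q.
Hydroxyl-bearing residues here: Y13, T21, S23 (3).
Amide-side-chain residues here: N10 (1).
The two groups share no amino acid, so total = 3 + 1 = 4.

4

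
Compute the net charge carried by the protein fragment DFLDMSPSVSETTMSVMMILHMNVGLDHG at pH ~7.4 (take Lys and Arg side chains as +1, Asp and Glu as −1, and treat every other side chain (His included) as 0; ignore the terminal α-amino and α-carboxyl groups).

-4

Positive (K, R): none → +0.
Negative (D, E): D1, D4, E11, D27 → −4.
Net charge = (+0) + (−4) = −4.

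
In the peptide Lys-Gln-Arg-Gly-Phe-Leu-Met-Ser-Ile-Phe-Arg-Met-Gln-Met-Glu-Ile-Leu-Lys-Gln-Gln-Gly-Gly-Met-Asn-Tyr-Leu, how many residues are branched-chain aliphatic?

Valine (V), leucine (L), and isoleucine (I) are the branched-chain amino acids.
Matching residues: Leu6, Ile9, Ile16, Leu17, Leu26.

5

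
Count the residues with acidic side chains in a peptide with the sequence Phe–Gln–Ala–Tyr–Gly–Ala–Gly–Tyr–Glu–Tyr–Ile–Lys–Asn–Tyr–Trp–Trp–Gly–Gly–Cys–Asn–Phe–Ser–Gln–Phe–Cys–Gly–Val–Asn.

1

The acidic residues are Asp (D) and Glu (E), whose side chains end in a carboxylate group.
Matching residues: Glu9.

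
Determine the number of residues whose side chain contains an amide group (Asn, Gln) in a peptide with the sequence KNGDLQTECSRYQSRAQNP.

5

Matching residues: N2, Q6, Q13, Q17, N18.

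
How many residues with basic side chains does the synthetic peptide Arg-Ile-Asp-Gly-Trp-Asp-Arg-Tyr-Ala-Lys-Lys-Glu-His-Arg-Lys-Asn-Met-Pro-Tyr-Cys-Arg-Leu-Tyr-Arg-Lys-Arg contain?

11

The basic amino acids are Lys (K), Arg (R), and His (H).
Matching residues: Arg1, Arg7, Lys10, Lys11, His13, Arg14, Lys15, Arg21, Arg24, Lys25, Arg26.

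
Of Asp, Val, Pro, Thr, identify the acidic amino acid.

Asp

Only D (aspartate) and E (glutamate) carry a side-chain carboxylic acid.
Of the listed options, only Asp belongs to this group.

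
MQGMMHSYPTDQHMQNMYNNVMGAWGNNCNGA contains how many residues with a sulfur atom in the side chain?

7

Only Cys (C) and Met (M) have a sulfur atom in the side chain.
Matching residues: M1, M4, M5, M14, M17, M22, C29.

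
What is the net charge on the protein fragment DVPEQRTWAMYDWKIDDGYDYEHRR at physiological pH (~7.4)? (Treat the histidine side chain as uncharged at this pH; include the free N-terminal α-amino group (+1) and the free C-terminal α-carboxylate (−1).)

The side chains ionized at physiological pH are Lys/Arg (+1) and Asp/Glu (−1); with His treated as neutral, nothing else contributes.
Positive (K, R): R6, K14, R24, R25 → +4.
Negative (D, E): D1, E4, D12, D16, D17, D20, E22 → −7.
The N-terminus (+1) and C-terminus (−1) cancel.
Net charge = (+4) + (−7) = −3.

-3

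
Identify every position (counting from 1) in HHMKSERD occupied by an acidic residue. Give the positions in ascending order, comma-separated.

6, 8

The acidic residues are Asp (D) and Glu (E), whose side chains end in a carboxylate group.
Matching residues: E6, D8.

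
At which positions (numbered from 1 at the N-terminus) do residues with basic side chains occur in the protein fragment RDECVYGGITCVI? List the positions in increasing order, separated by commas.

1

K, R, and H are the three residues with basic side chains (ε-amine, guanidinium, and imidazole respectively).
Matching residues: R1.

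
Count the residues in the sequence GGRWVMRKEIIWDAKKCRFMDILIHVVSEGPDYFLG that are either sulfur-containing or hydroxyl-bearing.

5

Sulfur-containing: C, M. Hydroxyl-bearing: S, T, Y.
Sulfur-containing residues here: M6, C17, M20 (3).
Hydroxyl-bearing residues here: S28, Y33 (2).
The two groups share no amino acid, so total = 3 + 2 = 5.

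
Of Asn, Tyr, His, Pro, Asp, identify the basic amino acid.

K, R, and H are the three residues with basic side chains (ε-amine, guanidinium, and imidazole respectively).
Of the listed options, only His belongs to this group.

His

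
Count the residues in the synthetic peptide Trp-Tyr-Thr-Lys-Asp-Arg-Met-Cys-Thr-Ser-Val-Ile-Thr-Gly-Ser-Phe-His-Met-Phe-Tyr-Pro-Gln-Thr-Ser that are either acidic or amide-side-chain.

2

Acidic: D, E. Amide-side-chain: N, Q.
Acidic residues here: Asp5 (1).
Amide-side-chain residues here: Gln22 (1).
The two groups share no amino acid, so total = 1 + 1 = 2.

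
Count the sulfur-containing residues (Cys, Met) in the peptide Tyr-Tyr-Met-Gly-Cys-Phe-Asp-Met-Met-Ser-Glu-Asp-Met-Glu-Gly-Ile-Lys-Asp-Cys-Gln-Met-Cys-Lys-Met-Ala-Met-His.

10

Matching residues: Met3, Cys5, Met8, Met9, Met13, Cys19, Met21, Cys22, Met24, Met26.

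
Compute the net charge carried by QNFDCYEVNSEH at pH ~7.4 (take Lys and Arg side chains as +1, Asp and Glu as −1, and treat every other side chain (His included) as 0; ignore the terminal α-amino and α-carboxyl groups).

Positive (K, R): none → +0.
Negative (D, E): D4, E7, E11 → −3.
Net charge = (+0) + (−3) = −3.

-3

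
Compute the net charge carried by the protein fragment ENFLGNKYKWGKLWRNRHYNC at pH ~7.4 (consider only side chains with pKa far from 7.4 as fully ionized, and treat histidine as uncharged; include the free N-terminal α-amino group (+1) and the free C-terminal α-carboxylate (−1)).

Near pH 7.4, K and R contribute +1 each, D and E contribute −1 each, and every other side chain (His included, as stated) is uncharged.
Positive (K, R): K7, K9, K12, R15, R17 → +5.
Negative (D, E): E1 → −1.
The N-terminus (+1) and C-terminus (−1) cancel.
Net charge = (+5) + (−1) = +4.

+4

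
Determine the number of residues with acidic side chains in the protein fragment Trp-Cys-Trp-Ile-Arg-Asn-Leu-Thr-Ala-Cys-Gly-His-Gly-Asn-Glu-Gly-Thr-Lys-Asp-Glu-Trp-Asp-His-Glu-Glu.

6

The acidic residues are Asp (D) and Glu (E), whose side chains end in a carboxylate group.
Matching residues: Glu15, Asp19, Glu20, Asp22, Glu24, Glu25.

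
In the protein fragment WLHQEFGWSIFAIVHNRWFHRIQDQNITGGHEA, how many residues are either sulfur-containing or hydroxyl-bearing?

Sulfur-containing: C, M. Hydroxyl-bearing: S, T, Y.
Sulfur-containing residues here: none (0).
Hydroxyl-bearing residues here: S9, T28 (2).
The two groups share no amino acid, so total = 0 + 2 = 2.

2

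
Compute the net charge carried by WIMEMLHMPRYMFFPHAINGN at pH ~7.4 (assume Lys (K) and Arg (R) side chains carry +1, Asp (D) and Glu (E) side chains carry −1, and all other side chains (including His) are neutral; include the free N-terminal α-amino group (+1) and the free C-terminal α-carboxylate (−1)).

0

Positive (K, R): R10 → +1.
Negative (D, E): E4 → −1.
The N-terminus (+1) and C-terminus (−1) cancel.
Net charge = (+1) + (−1) = 0.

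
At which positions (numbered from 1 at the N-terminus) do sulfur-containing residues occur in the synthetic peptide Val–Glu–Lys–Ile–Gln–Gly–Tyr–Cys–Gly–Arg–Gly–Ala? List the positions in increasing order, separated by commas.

The sulfur-bearing residues are cysteine (–SH) and methionine (–S–CH₃).
Matching residues: Cys8.

8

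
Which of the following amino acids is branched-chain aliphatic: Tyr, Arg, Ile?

Ile

The BCAAs are Val, Leu, and Ile — aliphatic side chains with a branch point.
Of the listed options, only Ile belongs to this group.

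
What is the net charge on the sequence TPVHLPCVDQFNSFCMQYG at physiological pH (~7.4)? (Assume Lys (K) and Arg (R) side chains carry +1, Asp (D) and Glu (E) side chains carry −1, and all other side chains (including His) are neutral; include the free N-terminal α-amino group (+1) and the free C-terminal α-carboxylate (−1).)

-1

Positive (K, R): none → +0.
Negative (D, E): D9 → −1.
The N-terminus (+1) and C-terminus (−1) cancel.
Net charge = (+0) + (−1) = −1.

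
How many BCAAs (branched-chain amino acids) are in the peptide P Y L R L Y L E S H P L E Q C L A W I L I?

The BCAAs are Val, Leu, and Ile — aliphatic side chains with a branch point.
Matching residues: L3, L5, L7, L12, L16, I19, L20, I21.

8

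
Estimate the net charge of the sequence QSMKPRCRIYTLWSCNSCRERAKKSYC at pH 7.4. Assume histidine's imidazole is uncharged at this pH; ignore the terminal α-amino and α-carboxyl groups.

+6

Near pH 7.4, K and R contribute +1 each, D and E contribute −1 each, and every other side chain (His included, as stated) is uncharged.
Positive (K, R): K4, R6, R8, R19, R21, K23, K24 → +7.
Negative (D, E): E20 → −1.
Net charge = (+7) + (−1) = +6.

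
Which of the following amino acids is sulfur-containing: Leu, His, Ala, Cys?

Cys

Cysteine (C, thiol) and methionine (M, thioether) are the two sulfur-containing amino acids.
Of the listed options, only Cys belongs to this group.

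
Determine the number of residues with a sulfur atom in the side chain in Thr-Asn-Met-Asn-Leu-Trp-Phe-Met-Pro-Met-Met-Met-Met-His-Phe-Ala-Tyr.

6

The sulfur-bearing residues are cysteine (–SH) and methionine (–S–CH₃).
Matching residues: Met3, Met8, Met10, Met11, Met12, Met13.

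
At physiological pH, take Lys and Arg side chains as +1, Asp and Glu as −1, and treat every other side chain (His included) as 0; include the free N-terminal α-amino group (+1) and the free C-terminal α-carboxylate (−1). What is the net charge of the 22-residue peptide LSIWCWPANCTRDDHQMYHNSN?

-1

Positive (K, R): R12 → +1.
Negative (D, E): D13, D14 → −2.
The N-terminus (+1) and C-terminus (−1) cancel.
Net charge = (+1) + (−2) = −1.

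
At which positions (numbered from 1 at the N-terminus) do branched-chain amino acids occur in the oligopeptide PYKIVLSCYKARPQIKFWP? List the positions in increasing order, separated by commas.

V, L, and I make up the branched-chain aliphatic group.
Matching residues: I4, V5, L6, I15.

4, 5, 6, 15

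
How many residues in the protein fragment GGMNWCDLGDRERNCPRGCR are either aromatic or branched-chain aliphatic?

Aromatic: F, W, Y. Branched-chain aliphatic: I, L, V.
Aromatic residues here: W5 (1).
Branched-chain aliphatic residues here: L8 (1).
The two groups share no amino acid, so total = 1 + 1 = 2.

2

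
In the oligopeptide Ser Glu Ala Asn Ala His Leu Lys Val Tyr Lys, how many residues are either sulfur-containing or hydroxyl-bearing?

2

Sulfur-containing: C, M. Hydroxyl-bearing: S, T, Y.
Sulfur-containing residues here: none (0).
Hydroxyl-bearing residues here: Ser1, Tyr10 (2).
The two groups share no amino acid, so total = 0 + 2 = 2.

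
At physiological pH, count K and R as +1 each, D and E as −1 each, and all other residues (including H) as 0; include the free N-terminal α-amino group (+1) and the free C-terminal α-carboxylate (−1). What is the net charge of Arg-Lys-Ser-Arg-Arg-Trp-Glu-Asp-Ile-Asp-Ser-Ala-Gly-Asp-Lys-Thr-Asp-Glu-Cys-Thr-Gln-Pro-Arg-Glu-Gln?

Positive (K, R): Arg1, Lys2, Arg4, Arg5, Lys15, Arg23 → +6.
Negative (D, E): Glu7, Asp8, Asp10, Asp14, Asp17, Glu18, Glu24 → −7.
The N-terminus (+1) and C-terminus (−1) cancel.
Net charge = (+6) + (−7) = −1.

-1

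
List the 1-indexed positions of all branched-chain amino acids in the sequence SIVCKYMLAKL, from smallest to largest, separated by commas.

2, 3, 8, 11

Valine (V), leucine (L), and isoleucine (I) are the branched-chain amino acids.
Matching residues: I2, V3, L8, L11.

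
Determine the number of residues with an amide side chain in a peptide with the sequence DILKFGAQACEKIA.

The amide-side-chain residues are Asn (N) and Gln (Q).
Matching residues: Q8.

1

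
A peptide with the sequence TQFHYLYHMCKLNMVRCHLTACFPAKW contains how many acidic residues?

0

Only D (aspartate) and E (glutamate) carry a side-chain carboxylic acid.
None of the 27 residues belong to this group.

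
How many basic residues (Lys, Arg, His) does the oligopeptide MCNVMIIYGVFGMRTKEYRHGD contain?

Matching residues: R14, K16, R19, H20.

4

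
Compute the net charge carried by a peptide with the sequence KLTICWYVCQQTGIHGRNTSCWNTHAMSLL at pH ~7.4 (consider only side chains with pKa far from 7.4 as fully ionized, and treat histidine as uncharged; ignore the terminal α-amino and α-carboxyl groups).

Near pH 7.4, K and R contribute +1 each, D and E contribute −1 each, and every other side chain (His included, as stated) is uncharged.
Positive (K, R): K1, R17 → +2.
Negative (D, E): none → −0.
Net charge = (+2) + (−0) = +2.

+2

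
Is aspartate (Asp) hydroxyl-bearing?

No

S, T, and Y are the three residues with a side-chain hydroxyl.
Aspartate is not in this group.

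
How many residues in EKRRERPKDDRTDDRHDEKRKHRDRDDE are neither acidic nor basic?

2

Acidic: D, E. Basic: K, R, H. All other residues are neither.
Matching residues: P7, T12.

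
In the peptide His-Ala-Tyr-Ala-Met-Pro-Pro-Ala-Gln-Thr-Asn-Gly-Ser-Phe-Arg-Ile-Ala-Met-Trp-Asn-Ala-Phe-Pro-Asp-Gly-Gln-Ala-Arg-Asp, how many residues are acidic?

The acidic residues are Asp (D) and Glu (E), whose side chains end in a carboxylate group.
Matching residues: Asp24, Asp29.

2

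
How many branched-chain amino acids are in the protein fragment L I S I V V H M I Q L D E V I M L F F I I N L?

The BCAAs are Val, Leu, and Ile — aliphatic side chains with a branch point.
Matching residues: L1, I2, I4, V5, V6, I9, L11, V14, I15, L17, I20, I21, L23.

13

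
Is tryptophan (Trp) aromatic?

The aromatic amino acids are Phe (F, benzyl), Trp (W, indole), and Tyr (Y, phenol).
Tryptophan is in this group.

Yes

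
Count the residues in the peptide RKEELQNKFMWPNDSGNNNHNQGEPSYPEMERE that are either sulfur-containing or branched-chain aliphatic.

3

Sulfur-containing: C, M. Branched-chain aliphatic: I, L, V.
Sulfur-containing residues here: M10, M30 (2).
Branched-chain aliphatic residues here: L5 (1).
The two groups share no amino acid, so total = 2 + 1 = 3.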